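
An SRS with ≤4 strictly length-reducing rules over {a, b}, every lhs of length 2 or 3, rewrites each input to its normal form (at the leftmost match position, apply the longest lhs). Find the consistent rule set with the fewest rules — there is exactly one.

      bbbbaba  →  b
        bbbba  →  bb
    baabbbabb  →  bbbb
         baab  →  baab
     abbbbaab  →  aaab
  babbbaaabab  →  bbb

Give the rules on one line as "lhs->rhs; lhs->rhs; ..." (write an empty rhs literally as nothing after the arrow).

aba->bb; abb->a; bab->b; bba->

  | bbbbaba => bbba => b
  | bbbba => bb
  | baabbbabb => baababb => babbbb => bbbb
  | baab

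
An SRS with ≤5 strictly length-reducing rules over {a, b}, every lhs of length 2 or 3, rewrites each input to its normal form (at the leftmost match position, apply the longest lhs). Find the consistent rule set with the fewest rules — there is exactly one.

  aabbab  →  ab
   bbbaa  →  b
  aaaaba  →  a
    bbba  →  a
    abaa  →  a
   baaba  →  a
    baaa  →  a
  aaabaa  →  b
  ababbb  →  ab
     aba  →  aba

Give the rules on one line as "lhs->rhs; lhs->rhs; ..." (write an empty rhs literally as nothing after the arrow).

aa->b; bab->bb; bb->; bbb->

  | aabbab => bbbab => ab
  | bbbaa => aa => b
  | aaaaba => baaba => bbba => a
  | bbba => a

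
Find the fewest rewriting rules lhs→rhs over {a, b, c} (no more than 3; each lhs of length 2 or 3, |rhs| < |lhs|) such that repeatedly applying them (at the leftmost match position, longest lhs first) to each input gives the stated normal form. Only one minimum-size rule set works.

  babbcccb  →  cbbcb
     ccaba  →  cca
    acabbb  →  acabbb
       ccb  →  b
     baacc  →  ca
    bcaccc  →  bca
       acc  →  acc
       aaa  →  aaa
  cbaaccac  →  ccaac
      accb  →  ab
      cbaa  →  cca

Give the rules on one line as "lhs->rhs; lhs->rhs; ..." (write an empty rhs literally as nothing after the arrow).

ba->c; cac->ca; ccb->b

  | babbcccb => cbbcccb => cbbcb
  | ccaba => ccac => cca
  | acabbb
  | ccb => b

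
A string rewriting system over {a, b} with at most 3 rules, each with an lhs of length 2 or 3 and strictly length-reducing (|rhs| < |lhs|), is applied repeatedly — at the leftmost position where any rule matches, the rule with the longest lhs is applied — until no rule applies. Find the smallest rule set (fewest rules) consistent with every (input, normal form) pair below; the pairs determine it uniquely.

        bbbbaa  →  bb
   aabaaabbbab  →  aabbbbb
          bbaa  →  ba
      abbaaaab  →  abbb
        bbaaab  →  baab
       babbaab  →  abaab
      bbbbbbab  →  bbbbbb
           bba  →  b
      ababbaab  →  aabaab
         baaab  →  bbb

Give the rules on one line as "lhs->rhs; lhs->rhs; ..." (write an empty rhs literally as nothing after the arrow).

  | bbbbaa => bbba => bb
  | aabaaabbbab => aabbbbbab => aabbbbb
  | bbaa => ba
  | abbaaaab => abaaab => abbb

aaa->b; bab->a; bba->b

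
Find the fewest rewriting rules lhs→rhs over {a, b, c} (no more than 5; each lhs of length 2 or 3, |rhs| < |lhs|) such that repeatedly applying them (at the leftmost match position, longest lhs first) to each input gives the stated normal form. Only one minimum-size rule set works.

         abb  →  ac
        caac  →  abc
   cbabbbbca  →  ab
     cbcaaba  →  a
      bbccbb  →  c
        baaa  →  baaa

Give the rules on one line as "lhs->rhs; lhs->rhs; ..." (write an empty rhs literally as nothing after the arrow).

bb->c; ca->; caa->ab; cb->

  | abb => ac
  | caac => abc
  | cbabbbbca => abbbbca => acbbca => abca => ab
  | cbcaaba => caaba => abba => aca => a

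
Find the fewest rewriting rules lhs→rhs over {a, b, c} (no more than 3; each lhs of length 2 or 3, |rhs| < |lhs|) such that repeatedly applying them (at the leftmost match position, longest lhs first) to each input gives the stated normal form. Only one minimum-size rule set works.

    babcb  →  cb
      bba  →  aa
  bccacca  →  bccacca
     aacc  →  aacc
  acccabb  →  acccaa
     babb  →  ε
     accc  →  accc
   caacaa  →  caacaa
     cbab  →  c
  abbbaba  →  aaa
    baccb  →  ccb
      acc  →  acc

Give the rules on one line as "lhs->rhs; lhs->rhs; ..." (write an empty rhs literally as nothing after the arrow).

  | babcb => bacb => cb
  | bba => aa
  | bccacca
  | aacc

ba->; bab->ba; bb->a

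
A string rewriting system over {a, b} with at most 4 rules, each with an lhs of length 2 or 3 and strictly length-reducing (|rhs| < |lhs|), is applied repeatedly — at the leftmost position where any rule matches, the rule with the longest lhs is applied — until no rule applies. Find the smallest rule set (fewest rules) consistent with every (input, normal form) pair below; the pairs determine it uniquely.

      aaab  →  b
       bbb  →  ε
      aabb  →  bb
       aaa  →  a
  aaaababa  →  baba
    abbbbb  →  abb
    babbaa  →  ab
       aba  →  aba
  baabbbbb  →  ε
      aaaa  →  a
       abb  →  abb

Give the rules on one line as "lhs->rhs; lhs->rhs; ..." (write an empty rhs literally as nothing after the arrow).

aa->a; aab->b; bba->ab; bbb->

  | aaab => aab => b
  | bbb => ε
  | aabb => bb
  | aaa => aa => a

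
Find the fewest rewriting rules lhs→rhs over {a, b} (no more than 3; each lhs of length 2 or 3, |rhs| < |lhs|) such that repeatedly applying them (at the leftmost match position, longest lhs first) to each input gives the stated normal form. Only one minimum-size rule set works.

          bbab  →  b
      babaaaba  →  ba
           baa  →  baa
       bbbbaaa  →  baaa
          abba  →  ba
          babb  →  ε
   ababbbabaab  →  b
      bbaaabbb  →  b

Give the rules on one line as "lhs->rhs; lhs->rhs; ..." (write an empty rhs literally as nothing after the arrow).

ab->b; bb->b; bbb->

  | bbab => bab => bb => b
  | babaaaba => bbaaaba => baaaba => baaba => baba => bba => ba
  | baa
  | bbbbaaa => baaa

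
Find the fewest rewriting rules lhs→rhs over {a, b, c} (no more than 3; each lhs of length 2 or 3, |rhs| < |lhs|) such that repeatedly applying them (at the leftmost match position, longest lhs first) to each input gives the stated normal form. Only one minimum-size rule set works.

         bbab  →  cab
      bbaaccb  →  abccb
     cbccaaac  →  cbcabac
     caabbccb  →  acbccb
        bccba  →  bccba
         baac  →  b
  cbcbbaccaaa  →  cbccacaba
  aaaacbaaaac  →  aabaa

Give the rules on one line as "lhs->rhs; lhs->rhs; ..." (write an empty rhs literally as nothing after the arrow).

aac->; bb->c; caa->ab

  | bbab => cab
  | bbaaccb => caaccb => abccb
  | cbccaaac => cbcabac
  | caabbccb => abbbccb => acbccb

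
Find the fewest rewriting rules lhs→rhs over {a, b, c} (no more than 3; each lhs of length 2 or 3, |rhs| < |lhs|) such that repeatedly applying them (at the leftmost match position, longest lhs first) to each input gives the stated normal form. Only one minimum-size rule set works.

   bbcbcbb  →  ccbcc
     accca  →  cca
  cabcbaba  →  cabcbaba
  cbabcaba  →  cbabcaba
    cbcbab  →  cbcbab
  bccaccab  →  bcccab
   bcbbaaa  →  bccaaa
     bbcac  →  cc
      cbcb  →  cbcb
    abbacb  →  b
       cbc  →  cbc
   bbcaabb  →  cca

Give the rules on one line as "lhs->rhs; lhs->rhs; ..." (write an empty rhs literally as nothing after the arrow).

ac->; bb->c

  | bbcbcbb => ccbcbb => ccbcc
  | accca => cca
  | cabcbaba
  | cbabcaba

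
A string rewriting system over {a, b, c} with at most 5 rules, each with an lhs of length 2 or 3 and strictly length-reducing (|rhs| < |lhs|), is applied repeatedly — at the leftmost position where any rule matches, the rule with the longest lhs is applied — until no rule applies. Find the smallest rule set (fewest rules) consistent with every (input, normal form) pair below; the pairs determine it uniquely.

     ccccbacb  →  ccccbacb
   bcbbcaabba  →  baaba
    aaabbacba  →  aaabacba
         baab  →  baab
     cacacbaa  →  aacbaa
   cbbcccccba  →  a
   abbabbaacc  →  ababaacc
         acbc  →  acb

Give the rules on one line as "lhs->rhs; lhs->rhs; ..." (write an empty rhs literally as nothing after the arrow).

  | ccccbacb
  | bcbbcaabba => bcaabba => baabba => baaba
  | aaabbacba => aaabacba
  | baab

bb->b; bc->b; bcb->; ca->a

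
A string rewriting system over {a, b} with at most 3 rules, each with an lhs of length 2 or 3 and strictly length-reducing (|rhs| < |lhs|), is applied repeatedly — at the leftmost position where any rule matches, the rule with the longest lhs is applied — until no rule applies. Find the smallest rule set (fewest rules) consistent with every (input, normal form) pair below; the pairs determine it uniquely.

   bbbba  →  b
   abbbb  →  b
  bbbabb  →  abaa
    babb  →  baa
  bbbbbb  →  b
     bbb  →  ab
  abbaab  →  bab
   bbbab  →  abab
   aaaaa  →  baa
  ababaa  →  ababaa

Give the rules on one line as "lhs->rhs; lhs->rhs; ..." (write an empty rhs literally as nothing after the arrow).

aaa->b; bb->a

  | bbbba => abba => aaa => b
  | abbbb => aabb => aaa => b
  | bbbabb => ababb => abaa
  | babb => baa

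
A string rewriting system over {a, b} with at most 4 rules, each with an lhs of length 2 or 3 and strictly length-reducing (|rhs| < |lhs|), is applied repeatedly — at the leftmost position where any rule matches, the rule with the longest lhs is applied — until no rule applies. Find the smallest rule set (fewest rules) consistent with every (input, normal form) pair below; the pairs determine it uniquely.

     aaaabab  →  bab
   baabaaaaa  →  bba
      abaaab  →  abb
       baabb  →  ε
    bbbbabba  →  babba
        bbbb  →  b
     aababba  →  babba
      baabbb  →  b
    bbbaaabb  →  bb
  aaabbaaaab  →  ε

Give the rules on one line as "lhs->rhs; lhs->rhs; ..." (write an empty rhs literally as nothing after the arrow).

aa->a; aab->b; bbb->

  | aaaabab => aaabab => aabab => bab
  | baabaaaaa => bbaaaaa => bbaaaa => bbaaa => bbaa => bba
  | abaaab => abaab => abb
  | baabb => bbb => ε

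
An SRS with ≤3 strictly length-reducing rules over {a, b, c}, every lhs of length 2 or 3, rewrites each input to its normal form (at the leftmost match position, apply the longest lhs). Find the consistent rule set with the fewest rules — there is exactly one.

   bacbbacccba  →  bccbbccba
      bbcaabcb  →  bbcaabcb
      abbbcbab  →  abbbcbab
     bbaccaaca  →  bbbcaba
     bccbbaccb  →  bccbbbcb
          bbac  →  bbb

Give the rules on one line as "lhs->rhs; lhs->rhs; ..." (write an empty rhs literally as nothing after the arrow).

ac->b; acb->cc

  | bacbbacccba => bccbacccba => bccbbccba
  | bbcaabcb
  | abbbcbab
  | bbaccaaca => bbbcaaca => bbbcaba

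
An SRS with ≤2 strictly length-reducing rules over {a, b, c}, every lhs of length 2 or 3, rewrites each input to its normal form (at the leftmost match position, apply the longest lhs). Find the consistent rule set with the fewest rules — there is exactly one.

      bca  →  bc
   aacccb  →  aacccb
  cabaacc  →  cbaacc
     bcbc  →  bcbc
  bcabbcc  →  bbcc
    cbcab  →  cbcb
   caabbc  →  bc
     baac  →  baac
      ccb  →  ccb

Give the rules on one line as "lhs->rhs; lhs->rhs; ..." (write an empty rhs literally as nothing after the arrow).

  | bca => bc
  | aacccb
  | cabaacc => cbaacc
  | bcbc

ca->c; cbb->b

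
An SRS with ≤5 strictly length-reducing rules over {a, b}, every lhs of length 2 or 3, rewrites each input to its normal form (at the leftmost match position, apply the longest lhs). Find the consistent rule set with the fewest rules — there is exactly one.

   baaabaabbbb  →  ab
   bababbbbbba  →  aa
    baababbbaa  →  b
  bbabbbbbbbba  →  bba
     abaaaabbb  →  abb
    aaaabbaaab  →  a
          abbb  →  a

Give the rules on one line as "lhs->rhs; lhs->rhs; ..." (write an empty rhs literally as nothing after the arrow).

  | baaabaabbbb => abaabbbb => abbbb => ab
  | bababbbbbba => abbbbbba => abbba => aa
  | baababbbaa => babbbaa => bbaa => b
  | bbabbbbbbbba => bbbbbbbba => bbbbba => bba

aab->; baa->; bab->; bbb->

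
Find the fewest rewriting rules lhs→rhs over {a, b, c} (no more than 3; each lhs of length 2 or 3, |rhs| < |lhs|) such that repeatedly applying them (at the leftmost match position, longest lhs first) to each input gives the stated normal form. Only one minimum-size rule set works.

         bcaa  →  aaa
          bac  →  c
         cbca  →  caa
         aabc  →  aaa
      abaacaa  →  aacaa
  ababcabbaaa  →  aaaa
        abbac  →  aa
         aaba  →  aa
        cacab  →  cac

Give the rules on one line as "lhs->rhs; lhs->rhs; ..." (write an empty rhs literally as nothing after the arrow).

ba->; bc->a; cab->c

  | bcaa => aaa
  | bac => c
  | cbca => caa
  | aabc => aaa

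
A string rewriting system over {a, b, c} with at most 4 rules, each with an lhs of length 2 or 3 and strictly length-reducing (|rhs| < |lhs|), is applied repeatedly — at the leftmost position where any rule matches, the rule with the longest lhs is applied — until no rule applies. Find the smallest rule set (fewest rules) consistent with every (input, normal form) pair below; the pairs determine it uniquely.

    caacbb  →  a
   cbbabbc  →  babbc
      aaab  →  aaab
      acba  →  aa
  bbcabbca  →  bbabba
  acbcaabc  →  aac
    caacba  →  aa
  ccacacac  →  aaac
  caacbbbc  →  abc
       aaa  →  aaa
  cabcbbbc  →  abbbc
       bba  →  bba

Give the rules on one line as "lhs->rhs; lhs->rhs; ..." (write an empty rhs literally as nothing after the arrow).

ca->a; caa->ac; cb->

  | caacbb => accbb => acb => a
  | cbbabbc => babbc
  | aaab
  | acba => aa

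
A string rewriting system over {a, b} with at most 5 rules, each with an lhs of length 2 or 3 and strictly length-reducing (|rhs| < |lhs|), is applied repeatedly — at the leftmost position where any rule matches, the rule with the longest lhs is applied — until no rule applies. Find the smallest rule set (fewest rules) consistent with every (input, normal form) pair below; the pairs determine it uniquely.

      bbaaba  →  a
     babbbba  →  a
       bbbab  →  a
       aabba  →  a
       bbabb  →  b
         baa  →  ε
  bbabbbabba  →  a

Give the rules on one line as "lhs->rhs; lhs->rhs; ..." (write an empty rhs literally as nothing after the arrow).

  | bbaaba => baaba => aaba => ba => a
  | babbbba => abbbba => bbba => bba => ba => a
  | bbbab => bbab => bab => ab => a
  | aabba => bba => ba => a

aa->; ab->a; abb->b; ba->a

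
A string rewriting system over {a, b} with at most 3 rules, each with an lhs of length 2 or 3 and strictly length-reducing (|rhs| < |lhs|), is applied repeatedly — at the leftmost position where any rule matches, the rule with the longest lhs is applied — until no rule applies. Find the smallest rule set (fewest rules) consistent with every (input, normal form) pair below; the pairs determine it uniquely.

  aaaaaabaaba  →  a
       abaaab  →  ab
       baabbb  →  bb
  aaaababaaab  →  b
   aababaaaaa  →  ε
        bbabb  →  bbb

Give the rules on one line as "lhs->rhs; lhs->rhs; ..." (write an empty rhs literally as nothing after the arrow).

  | aaaaaabaaba => aaaabaaba => aabaaba => baaba => aba => a
  | abaaab => aaab => ab
  | baabbb => abbb => bb
  | aaaababaaab => aababaaab => babaaab => baaab => aab => b

aa->; abb->b; ba->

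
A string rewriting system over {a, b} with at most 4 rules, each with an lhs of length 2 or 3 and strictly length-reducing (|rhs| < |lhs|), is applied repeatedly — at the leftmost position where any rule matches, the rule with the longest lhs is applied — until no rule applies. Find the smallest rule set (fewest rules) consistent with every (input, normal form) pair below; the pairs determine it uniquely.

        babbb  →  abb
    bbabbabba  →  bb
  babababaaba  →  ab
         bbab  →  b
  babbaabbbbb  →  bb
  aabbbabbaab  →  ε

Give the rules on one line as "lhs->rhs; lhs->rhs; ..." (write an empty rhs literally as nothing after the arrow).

aa->; ba->b; bab->a; bbb->b

  | babbb => abb
  | bbabbabba => bababba => aabba => bba => bb
  | babababaaba => aababaaba => babaaba => aaaba => aba => ab
  | bbab => ba => b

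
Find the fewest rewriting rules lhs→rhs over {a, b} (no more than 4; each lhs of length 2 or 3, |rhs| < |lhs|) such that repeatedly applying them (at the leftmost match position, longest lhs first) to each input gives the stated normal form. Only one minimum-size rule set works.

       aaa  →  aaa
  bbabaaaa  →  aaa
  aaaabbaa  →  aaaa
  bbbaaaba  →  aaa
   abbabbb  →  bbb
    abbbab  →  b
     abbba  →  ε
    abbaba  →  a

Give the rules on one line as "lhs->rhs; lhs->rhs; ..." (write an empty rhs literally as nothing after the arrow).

  | aaa
  | bbabaaaa => babaaaa => abaaaa => aaa
  | aaaabbaa => aaabaa => aaaa
  | bbbaaaba => bbaaaba => baaaba => aaaba => aaa

aab->a; aba->; ba->a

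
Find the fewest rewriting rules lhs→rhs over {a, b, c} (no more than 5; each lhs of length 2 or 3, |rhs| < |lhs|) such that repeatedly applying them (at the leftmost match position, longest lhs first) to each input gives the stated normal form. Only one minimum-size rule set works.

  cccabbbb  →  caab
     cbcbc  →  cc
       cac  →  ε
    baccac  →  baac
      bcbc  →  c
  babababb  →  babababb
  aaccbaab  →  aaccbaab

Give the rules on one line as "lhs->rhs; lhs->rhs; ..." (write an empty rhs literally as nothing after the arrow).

bbb->a; bcb->; cac->; cca->a

  | cccabbbb => cabbbb => caab
  | cbcbc => cc
  | cac => ε
  | baccac => baac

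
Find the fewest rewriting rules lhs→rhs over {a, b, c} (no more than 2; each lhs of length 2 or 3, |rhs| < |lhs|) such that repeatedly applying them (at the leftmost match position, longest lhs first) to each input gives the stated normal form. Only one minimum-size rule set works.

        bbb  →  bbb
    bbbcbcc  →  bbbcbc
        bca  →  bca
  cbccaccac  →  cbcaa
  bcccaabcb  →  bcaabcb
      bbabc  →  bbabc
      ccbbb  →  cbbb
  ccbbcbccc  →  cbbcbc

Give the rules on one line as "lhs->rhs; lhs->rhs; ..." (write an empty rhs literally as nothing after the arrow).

ac->a; cc->c

  | bbb
  | bbbcbcc => bbbcbc
  | bca
  | cbccaccac => cbcaccac => cbcacac => cbcaac => cbcaa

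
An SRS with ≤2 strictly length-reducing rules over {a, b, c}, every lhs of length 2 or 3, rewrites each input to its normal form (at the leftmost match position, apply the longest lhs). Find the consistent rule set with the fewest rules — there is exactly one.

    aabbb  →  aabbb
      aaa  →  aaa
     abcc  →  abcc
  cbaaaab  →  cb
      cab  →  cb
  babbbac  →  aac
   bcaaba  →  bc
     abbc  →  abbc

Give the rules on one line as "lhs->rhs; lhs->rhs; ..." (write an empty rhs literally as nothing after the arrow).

  | aabbb
  | aaa
  | abcc
  | cbaaaab => caaaab => caaab => caab => cab => cb

ba->a; ca->c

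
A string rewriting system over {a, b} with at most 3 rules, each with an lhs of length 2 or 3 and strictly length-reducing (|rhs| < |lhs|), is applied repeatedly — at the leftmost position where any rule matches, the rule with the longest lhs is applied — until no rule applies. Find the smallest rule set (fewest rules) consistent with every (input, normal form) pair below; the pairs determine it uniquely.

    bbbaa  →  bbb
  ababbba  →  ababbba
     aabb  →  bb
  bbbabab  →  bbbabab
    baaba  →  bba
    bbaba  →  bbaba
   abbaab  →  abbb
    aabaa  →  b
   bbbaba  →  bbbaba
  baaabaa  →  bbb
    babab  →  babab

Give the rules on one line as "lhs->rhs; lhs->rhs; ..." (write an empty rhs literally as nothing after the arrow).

aa->; aaa->b

  | bbbaa => bbb
  | ababbba
  | aabb => bb
  | bbbabab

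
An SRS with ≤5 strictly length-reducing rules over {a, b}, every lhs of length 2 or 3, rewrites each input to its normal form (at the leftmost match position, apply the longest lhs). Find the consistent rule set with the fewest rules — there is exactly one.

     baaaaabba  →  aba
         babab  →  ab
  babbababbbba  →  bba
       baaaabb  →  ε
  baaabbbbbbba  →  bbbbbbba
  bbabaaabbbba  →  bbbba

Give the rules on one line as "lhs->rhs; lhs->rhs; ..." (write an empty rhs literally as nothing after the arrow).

  | baaaaabba => babaabba => aabba => aba
  | babab => ab
  | babbababbbba => bababbbba => abbbba => bba
  | baaaabb => bababb => abb => ε

aaa->ab; aab->a; abb->; bab->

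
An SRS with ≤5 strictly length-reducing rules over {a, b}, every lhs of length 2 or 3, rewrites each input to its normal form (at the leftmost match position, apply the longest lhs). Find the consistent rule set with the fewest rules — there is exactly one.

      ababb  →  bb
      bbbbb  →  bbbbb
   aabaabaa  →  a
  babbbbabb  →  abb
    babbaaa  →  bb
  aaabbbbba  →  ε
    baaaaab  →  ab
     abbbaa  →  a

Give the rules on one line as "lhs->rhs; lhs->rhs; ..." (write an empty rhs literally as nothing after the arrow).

aaa->bb; aba->ba; ba->; bba->a

  | ababb => babb => bb
  | bbbbb
  | aabaabaa => abaabaa => baabaa => abaa => baa => a
  | babbbbabb => bbbbabb => bbabb => abb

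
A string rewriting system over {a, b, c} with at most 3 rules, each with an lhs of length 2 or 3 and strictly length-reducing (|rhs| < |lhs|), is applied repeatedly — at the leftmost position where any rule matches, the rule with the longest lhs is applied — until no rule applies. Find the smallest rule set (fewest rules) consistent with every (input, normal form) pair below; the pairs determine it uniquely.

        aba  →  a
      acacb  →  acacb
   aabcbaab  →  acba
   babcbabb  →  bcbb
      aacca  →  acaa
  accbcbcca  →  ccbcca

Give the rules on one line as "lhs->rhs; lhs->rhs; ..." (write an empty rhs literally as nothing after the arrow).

  | aba => a
  | acacb
  | aabcbaab => acbaab => acba
  | babcbabb => bcbabb => bcbb

ab->; acc->ca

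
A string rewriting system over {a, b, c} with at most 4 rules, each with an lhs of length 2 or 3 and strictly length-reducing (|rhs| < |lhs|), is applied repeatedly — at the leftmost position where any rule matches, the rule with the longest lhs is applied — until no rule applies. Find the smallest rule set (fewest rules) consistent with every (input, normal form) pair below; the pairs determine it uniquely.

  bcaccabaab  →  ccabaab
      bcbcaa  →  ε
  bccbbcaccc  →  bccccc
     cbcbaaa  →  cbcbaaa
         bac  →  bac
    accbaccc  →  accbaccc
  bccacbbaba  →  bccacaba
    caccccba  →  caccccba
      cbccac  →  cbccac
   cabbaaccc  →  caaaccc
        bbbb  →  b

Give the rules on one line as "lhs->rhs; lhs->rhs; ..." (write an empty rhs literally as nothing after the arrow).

  | bcaccabaab => ccabaab
  | bcbcaa => bca => ε
  | bccbbcaccc => bccbcaccc => bccccc
  | cbcbaaa

bb->b; bba->a; bca->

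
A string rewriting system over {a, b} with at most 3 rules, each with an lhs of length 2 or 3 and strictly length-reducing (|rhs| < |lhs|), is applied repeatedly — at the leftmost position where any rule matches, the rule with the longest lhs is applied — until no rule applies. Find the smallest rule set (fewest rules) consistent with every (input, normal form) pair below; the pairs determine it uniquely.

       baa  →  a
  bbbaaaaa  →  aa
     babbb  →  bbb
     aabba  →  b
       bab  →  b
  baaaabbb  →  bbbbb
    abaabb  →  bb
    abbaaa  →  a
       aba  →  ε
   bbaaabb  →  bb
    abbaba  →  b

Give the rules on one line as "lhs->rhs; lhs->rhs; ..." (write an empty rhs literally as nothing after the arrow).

  | baa => a
  | bbbaaaaa => bbaaaa => baaa => aa
  | babbb => bbb
  | aabba => abba => bba => b

aaa->bb; ab->b; ba->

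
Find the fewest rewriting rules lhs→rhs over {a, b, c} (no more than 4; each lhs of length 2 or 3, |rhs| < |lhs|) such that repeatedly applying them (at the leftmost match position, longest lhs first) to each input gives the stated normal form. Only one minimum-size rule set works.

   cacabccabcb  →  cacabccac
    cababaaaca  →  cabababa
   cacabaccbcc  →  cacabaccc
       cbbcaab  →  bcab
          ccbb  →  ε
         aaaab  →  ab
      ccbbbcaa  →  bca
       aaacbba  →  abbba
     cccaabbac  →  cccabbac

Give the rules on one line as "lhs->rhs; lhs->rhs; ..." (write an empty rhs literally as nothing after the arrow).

  | cacabccabcb => cacabccac
  | cababaaaca => cababaaca => cabababa
  | cacabaccbcc => cacabaccc
  | cbbcaab => bcaab => bcab

aa->a; aac->ab; bcb->c; cb->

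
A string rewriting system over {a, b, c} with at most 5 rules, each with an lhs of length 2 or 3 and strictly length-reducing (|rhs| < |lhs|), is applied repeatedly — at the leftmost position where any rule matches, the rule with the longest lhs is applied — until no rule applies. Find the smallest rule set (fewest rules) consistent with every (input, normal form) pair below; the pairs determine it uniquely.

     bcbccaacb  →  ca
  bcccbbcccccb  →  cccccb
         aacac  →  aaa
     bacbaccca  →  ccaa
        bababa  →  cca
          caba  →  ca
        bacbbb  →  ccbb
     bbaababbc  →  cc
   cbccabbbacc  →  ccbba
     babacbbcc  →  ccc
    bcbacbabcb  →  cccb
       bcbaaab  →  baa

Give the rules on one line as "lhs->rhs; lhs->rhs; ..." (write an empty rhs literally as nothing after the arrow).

ab->; ac->a; bab->cc; bc->

  | bcbccaacb => bccaacb => caacb => caab => ca
  | bcccbbcccccb => ccbbcccccb => ccbccccb => cccccb
  | aacac => aaac => aaa
  | bacbaccca => babaccca => ccaccca => ccacca => ccaca => ccaa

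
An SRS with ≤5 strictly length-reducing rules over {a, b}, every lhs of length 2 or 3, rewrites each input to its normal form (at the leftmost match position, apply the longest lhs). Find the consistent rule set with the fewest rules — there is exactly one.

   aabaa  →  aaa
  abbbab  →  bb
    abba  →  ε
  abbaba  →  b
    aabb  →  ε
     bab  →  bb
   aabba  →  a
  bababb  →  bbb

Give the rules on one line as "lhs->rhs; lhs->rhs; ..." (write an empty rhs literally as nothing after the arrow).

ab->; ba->; bab->bb; bba->b

  | aabaa => aaa
  | abbbab => bbab => bb
  | abba => ba => ε
  | abbaba => baba => bba => b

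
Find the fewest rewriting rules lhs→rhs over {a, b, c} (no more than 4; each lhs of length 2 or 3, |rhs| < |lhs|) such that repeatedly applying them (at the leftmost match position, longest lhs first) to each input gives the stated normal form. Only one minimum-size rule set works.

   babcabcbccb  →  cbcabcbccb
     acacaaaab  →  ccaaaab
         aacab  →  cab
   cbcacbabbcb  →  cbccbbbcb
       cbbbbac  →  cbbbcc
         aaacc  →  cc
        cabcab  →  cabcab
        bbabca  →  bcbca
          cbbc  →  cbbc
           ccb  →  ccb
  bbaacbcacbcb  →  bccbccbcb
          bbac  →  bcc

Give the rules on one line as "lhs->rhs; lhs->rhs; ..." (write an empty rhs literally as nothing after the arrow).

  | babcabcbccb => cbcabcbccb
  | acacaaaab => cacaaaab => ccaaaab
  | aacab => acab => cab
  | cbcacbabbcb => cbccbabbcb => cbccbbbcb

ac->c; ba->c; cba->cb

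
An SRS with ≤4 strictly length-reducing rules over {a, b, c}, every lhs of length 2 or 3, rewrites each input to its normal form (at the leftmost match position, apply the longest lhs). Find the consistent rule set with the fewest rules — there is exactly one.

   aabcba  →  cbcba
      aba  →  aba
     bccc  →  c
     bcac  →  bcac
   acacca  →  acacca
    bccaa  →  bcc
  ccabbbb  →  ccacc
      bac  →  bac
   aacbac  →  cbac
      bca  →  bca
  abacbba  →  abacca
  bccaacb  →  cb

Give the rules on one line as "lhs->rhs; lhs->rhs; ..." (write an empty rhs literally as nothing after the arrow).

aa->; aab->cb; bb->c; ccc->b

  | aabcba => cbcba
  | aba
  | bccc => bb => c
  | bcac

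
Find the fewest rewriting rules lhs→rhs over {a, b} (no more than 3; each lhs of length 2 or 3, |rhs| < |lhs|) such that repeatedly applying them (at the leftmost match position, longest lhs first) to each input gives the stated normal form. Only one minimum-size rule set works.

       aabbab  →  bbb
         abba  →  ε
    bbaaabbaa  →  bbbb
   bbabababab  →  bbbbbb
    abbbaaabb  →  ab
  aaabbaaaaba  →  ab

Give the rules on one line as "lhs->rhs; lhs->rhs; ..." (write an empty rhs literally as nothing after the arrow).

aa->; abb->a; ba->b

  | aabbab => bbab => bbb
  | abba => aa => ε
  | bbaaabbaa => bbaabbaa => bbabbaa => bbbbaa => bbbba => bbbb
  | bbabababab => bbbababab => bbbbabab => bbbbbab => bbbbbb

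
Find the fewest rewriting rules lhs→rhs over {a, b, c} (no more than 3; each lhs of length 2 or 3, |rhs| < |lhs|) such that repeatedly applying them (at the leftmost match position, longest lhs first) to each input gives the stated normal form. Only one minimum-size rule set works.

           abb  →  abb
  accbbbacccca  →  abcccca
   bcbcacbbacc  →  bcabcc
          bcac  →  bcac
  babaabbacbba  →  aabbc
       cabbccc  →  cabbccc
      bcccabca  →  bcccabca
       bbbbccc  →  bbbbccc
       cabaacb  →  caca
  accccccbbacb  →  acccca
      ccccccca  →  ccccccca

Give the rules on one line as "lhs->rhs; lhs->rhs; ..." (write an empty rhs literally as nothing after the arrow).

ba->c; bac->bc; cb->

  | abb
  | accbbbacccca => acbbacccca => abacccca => abcccca
  | bcbcacbbacc => bcacbbacc => bcabacc => bcabcc
  | bcac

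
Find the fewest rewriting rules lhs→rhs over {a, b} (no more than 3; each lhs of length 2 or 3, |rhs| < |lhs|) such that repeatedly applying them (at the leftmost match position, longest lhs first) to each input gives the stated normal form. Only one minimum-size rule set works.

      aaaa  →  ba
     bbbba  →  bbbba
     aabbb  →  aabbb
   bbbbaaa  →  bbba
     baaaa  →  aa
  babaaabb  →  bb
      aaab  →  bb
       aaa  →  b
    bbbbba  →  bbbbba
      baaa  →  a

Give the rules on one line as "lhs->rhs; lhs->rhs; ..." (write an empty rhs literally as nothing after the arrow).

aaa->b; baa->

  | aaaa => ba
  | bbbba
  | aabbb
  | bbbbaaa => bbba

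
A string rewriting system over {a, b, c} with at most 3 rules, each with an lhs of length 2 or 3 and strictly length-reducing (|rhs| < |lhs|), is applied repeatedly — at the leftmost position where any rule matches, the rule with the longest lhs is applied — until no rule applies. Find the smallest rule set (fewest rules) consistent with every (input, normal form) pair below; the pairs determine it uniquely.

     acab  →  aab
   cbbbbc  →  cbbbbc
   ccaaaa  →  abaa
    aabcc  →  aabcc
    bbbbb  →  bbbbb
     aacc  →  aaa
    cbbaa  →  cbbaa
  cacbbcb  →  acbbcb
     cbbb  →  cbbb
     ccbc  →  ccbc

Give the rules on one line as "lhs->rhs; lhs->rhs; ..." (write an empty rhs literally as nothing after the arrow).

  | acab => aab
  | cbbbbc
  | ccaaaa => cabaa => abaa
  | aabcc

acc->aa; ca->a; caa->ab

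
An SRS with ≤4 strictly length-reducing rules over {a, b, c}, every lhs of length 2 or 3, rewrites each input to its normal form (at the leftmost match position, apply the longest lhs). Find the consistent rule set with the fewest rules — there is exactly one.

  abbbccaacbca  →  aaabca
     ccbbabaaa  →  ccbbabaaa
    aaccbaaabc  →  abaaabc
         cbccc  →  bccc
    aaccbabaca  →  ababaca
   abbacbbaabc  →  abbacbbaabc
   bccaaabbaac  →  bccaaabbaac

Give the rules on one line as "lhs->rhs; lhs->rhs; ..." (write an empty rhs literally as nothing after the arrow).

acc->; bbb->a; cbc->bc

  | abbbccaacbca => aaccaacbca => aaacbca => aaabca
  | ccbbabaaa
  | aaccbaaabc => abaaabc
  | cbccc => bccc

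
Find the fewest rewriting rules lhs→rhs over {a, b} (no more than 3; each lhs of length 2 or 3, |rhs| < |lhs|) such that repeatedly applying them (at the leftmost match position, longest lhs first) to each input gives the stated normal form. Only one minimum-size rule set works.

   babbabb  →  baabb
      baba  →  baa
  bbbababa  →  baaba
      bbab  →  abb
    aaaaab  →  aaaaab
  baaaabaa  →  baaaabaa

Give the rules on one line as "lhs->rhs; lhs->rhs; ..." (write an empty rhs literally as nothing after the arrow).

bab->ba; bba->ab

  | babbabb => bababb => baabb
  | baba => baa
  | bbbababa => babbaba => bababa => baaba
  | bbab => abb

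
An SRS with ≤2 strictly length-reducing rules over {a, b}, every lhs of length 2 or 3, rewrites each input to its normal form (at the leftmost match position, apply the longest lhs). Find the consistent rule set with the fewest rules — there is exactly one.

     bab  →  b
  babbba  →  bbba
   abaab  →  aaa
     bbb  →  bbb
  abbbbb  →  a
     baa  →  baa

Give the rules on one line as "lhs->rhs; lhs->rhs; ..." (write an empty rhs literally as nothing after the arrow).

ab->a; bab->b

  | bab => b
  | babbba => bbba
  | abaab => aaab => aaa
  | bbb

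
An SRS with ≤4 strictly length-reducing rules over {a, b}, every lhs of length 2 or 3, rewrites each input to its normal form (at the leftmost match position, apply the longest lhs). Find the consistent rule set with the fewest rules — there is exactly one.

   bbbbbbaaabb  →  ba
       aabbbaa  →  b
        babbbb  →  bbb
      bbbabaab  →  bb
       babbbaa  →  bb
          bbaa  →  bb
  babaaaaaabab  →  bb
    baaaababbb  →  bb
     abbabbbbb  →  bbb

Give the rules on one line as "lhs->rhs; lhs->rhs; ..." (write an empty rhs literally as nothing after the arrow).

ab->b; aba->bb; abb->; bba->ab

  | bbbbbbaaabb => bbbbabaabb => bbabbaabb => abbbaabb => baabb => ba
  | aabbbaa => abaa => bba => ab => b
  | babbbb => bbb
  | bbbabaab => babbaab => baab => bab => bb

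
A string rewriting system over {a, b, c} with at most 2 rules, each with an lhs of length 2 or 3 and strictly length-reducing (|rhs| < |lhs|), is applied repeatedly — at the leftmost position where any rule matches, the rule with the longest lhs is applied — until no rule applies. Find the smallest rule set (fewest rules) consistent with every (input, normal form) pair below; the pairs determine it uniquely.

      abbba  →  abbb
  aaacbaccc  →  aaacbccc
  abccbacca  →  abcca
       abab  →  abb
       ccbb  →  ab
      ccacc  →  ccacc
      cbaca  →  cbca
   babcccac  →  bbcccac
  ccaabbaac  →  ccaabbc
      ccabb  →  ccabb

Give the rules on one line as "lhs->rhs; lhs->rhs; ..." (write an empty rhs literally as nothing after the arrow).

ba->b; ccb->a

  | abbba => abbb
  | aaacbaccc => aaacbccc
  | abccbacca => abaacca => abacca => abcca
  | abab => abb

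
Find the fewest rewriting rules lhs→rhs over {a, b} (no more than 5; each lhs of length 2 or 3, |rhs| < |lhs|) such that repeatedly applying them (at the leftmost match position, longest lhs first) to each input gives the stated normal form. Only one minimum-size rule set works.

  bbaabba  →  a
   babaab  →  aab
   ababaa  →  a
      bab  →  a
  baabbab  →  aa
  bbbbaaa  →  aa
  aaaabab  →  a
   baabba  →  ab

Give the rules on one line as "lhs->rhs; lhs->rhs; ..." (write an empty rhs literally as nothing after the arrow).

  | bbaabba => aabba => aaa => a
  | babaab => bbaab => aab
  | ababaa => abbaa => aaa => a
  | bab => bb => a

aaa->a; ba->b; bb->a; bba->a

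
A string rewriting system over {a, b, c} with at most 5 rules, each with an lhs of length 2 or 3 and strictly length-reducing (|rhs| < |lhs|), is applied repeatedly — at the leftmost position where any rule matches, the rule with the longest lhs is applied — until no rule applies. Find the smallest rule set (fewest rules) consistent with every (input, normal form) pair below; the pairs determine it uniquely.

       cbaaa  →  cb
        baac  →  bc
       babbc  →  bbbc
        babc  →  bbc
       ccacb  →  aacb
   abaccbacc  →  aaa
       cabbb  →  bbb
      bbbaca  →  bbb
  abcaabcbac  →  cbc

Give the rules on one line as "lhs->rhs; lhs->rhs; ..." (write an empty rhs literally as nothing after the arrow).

ab->; ba->b; ca->; cc->a

  | cbaaa => cbaa => cba => cb
  | baac => bac => bc
  | babbc => bbbc
  | babc => bbc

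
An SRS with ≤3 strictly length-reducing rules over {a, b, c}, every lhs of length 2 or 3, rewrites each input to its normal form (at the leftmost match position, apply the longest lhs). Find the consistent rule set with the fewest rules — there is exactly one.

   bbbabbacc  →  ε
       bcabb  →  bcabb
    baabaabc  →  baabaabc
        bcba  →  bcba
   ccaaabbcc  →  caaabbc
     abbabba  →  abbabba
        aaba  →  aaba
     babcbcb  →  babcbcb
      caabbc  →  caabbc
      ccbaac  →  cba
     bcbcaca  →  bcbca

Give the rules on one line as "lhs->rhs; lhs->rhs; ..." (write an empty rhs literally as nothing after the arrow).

  | bbbabbacc => bbbabacc => bbbaacc => bbbac => bbac => bac => ac => ε
  | bcabb
  | baabaabc
  | bcba

ac->; bac->ac; cc->c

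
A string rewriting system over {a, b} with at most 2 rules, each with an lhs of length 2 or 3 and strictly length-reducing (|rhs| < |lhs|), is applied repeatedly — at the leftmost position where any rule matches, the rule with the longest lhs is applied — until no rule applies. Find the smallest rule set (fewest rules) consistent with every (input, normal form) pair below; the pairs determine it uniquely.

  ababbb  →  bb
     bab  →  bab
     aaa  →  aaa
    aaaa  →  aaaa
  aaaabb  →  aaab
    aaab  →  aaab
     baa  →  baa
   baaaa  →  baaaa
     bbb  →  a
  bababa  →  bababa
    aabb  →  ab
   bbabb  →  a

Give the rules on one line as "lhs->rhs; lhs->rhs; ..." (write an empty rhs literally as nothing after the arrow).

  | ababbb => abbb => bb
  | bab
  | aaa
  | aaaa

abb->b; bbb->a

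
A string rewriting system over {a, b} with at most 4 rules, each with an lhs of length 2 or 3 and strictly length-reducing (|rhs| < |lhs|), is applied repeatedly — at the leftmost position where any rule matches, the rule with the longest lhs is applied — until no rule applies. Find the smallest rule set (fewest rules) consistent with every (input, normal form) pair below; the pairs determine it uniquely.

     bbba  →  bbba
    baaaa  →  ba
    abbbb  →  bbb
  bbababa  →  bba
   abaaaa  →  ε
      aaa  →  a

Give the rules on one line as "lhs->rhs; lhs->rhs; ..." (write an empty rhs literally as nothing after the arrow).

  | bbba
  | baaaa => baaa => baa => ba
  | abbbb => bbb
  | bbababa => bbaba => bba

aa->; ab->; baa->ba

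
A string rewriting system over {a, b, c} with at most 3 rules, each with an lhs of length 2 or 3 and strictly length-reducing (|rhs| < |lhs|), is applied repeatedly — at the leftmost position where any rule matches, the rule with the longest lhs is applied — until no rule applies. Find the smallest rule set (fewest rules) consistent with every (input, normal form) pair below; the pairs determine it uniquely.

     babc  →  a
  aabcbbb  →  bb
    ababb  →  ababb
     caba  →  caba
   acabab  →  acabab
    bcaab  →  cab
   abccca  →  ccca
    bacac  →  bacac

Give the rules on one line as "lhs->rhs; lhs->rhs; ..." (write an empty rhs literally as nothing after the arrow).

aa->c; bc->a; cb->

  | babc => baa => bc => a
  | aabcbbb => cbcbbb => cbbb => bb
  | ababb
  | caba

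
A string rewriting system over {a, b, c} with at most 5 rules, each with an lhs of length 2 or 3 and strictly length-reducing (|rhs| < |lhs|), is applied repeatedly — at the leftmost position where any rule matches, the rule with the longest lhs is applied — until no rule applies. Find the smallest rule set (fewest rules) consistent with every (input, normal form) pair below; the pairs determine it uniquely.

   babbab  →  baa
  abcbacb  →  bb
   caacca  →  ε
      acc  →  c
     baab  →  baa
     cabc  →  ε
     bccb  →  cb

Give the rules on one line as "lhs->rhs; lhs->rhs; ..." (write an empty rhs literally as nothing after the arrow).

ab->a; ac->; bc->; ca->

  | babbab => babab => baab => baa
  | abcbacb => acbacb => bacb => bb
  | caacca => acca => ca => ε
  | acc => c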